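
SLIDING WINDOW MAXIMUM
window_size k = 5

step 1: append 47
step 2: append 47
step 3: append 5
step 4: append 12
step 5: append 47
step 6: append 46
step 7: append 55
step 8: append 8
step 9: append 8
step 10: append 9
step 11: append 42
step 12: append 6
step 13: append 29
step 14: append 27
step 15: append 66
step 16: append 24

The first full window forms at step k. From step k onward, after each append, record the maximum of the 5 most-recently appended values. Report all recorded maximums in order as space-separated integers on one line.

Answer: 47 47 55 55 55 55 55 42 42 42 66 66

Derivation:
step 1: append 47 -> window=[47] (not full yet)
step 2: append 47 -> window=[47, 47] (not full yet)
step 3: append 5 -> window=[47, 47, 5] (not full yet)
step 4: append 12 -> window=[47, 47, 5, 12] (not full yet)
step 5: append 47 -> window=[47, 47, 5, 12, 47] -> max=47
step 6: append 46 -> window=[47, 5, 12, 47, 46] -> max=47
step 7: append 55 -> window=[5, 12, 47, 46, 55] -> max=55
step 8: append 8 -> window=[12, 47, 46, 55, 8] -> max=55
step 9: append 8 -> window=[47, 46, 55, 8, 8] -> max=55
step 10: append 9 -> window=[46, 55, 8, 8, 9] -> max=55
step 11: append 42 -> window=[55, 8, 8, 9, 42] -> max=55
step 12: append 6 -> window=[8, 8, 9, 42, 6] -> max=42
step 13: append 29 -> window=[8, 9, 42, 6, 29] -> max=42
step 14: append 27 -> window=[9, 42, 6, 29, 27] -> max=42
step 15: append 66 -> window=[42, 6, 29, 27, 66] -> max=66
step 16: append 24 -> window=[6, 29, 27, 66, 24] -> max=66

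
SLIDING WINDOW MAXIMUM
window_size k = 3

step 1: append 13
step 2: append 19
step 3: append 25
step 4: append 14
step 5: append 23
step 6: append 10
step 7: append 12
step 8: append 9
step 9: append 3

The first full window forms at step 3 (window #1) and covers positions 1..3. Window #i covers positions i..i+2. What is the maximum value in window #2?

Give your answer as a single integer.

Answer: 25

Derivation:
step 1: append 13 -> window=[13] (not full yet)
step 2: append 19 -> window=[13, 19] (not full yet)
step 3: append 25 -> window=[13, 19, 25] -> max=25
step 4: append 14 -> window=[19, 25, 14] -> max=25
Window #2 max = 25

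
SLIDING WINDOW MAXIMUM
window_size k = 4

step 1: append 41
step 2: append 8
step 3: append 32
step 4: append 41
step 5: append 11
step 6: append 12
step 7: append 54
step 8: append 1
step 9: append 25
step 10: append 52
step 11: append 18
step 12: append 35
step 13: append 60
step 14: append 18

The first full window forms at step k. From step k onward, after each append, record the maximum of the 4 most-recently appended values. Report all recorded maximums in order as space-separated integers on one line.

step 1: append 41 -> window=[41] (not full yet)
step 2: append 8 -> window=[41, 8] (not full yet)
step 3: append 32 -> window=[41, 8, 32] (not full yet)
step 4: append 41 -> window=[41, 8, 32, 41] -> max=41
step 5: append 11 -> window=[8, 32, 41, 11] -> max=41
step 6: append 12 -> window=[32, 41, 11, 12] -> max=41
step 7: append 54 -> window=[41, 11, 12, 54] -> max=54
step 8: append 1 -> window=[11, 12, 54, 1] -> max=54
step 9: append 25 -> window=[12, 54, 1, 25] -> max=54
step 10: append 52 -> window=[54, 1, 25, 52] -> max=54
step 11: append 18 -> window=[1, 25, 52, 18] -> max=52
step 12: append 35 -> window=[25, 52, 18, 35] -> max=52
step 13: append 60 -> window=[52, 18, 35, 60] -> max=60
step 14: append 18 -> window=[18, 35, 60, 18] -> max=60

Answer: 41 41 41 54 54 54 54 52 52 60 60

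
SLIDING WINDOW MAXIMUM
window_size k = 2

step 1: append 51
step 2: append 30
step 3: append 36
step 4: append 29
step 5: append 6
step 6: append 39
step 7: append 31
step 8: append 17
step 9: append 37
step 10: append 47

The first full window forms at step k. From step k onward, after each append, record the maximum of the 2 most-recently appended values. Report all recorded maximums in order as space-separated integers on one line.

step 1: append 51 -> window=[51] (not full yet)
step 2: append 30 -> window=[51, 30] -> max=51
step 3: append 36 -> window=[30, 36] -> max=36
step 4: append 29 -> window=[36, 29] -> max=36
step 5: append 6 -> window=[29, 6] -> max=29
step 6: append 39 -> window=[6, 39] -> max=39
step 7: append 31 -> window=[39, 31] -> max=39
step 8: append 17 -> window=[31, 17] -> max=31
step 9: append 37 -> window=[17, 37] -> max=37
step 10: append 47 -> window=[37, 47] -> max=47

Answer: 51 36 36 29 39 39 31 37 47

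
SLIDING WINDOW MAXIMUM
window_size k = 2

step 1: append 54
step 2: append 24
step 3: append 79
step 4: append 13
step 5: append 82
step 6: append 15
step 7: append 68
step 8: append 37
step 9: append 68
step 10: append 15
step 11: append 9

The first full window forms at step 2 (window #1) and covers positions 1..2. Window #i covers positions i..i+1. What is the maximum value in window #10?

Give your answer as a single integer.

step 1: append 54 -> window=[54] (not full yet)
step 2: append 24 -> window=[54, 24] -> max=54
step 3: append 79 -> window=[24, 79] -> max=79
step 4: append 13 -> window=[79, 13] -> max=79
step 5: append 82 -> window=[13, 82] -> max=82
step 6: append 15 -> window=[82, 15] -> max=82
step 7: append 68 -> window=[15, 68] -> max=68
step 8: append 37 -> window=[68, 37] -> max=68
step 9: append 68 -> window=[37, 68] -> max=68
step 10: append 15 -> window=[68, 15] -> max=68
step 11: append 9 -> window=[15, 9] -> max=15
Window #10 max = 15

Answer: 15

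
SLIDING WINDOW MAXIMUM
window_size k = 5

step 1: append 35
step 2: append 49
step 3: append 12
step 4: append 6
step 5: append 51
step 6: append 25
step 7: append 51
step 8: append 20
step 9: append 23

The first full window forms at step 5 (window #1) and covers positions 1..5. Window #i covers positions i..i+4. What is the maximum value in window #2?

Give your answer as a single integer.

step 1: append 35 -> window=[35] (not full yet)
step 2: append 49 -> window=[35, 49] (not full yet)
step 3: append 12 -> window=[35, 49, 12] (not full yet)
step 4: append 6 -> window=[35, 49, 12, 6] (not full yet)
step 5: append 51 -> window=[35, 49, 12, 6, 51] -> max=51
step 6: append 25 -> window=[49, 12, 6, 51, 25] -> max=51
Window #2 max = 51

Answer: 51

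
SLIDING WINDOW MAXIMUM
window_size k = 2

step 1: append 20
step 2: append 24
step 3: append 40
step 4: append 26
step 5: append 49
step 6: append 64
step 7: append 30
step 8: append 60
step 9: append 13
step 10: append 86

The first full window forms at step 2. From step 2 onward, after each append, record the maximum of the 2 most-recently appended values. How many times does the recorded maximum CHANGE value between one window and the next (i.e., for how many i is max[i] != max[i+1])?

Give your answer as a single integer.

Answer: 5

Derivation:
step 1: append 20 -> window=[20] (not full yet)
step 2: append 24 -> window=[20, 24] -> max=24
step 3: append 40 -> window=[24, 40] -> max=40
step 4: append 26 -> window=[40, 26] -> max=40
step 5: append 49 -> window=[26, 49] -> max=49
step 6: append 64 -> window=[49, 64] -> max=64
step 7: append 30 -> window=[64, 30] -> max=64
step 8: append 60 -> window=[30, 60] -> max=60
step 9: append 13 -> window=[60, 13] -> max=60
step 10: append 86 -> window=[13, 86] -> max=86
Recorded maximums: 24 40 40 49 64 64 60 60 86
Changes between consecutive maximums: 5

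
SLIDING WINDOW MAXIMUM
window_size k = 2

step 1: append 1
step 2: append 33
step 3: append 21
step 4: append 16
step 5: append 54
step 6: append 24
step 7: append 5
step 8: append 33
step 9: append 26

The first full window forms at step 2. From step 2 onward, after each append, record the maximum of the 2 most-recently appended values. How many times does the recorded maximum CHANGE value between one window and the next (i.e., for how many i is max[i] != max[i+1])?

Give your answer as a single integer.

step 1: append 1 -> window=[1] (not full yet)
step 2: append 33 -> window=[1, 33] -> max=33
step 3: append 21 -> window=[33, 21] -> max=33
step 4: append 16 -> window=[21, 16] -> max=21
step 5: append 54 -> window=[16, 54] -> max=54
step 6: append 24 -> window=[54, 24] -> max=54
step 7: append 5 -> window=[24, 5] -> max=24
step 8: append 33 -> window=[5, 33] -> max=33
step 9: append 26 -> window=[33, 26] -> max=33
Recorded maximums: 33 33 21 54 54 24 33 33
Changes between consecutive maximums: 4

Answer: 4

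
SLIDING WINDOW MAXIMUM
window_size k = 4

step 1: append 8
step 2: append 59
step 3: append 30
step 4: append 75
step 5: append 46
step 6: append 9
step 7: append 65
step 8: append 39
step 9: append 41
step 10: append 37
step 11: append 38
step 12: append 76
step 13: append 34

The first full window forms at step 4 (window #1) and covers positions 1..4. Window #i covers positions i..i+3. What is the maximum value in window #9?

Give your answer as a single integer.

Answer: 76

Derivation:
step 1: append 8 -> window=[8] (not full yet)
step 2: append 59 -> window=[8, 59] (not full yet)
step 3: append 30 -> window=[8, 59, 30] (not full yet)
step 4: append 75 -> window=[8, 59, 30, 75] -> max=75
step 5: append 46 -> window=[59, 30, 75, 46] -> max=75
step 6: append 9 -> window=[30, 75, 46, 9] -> max=75
step 7: append 65 -> window=[75, 46, 9, 65] -> max=75
step 8: append 39 -> window=[46, 9, 65, 39] -> max=65
step 9: append 41 -> window=[9, 65, 39, 41] -> max=65
step 10: append 37 -> window=[65, 39, 41, 37] -> max=65
step 11: append 38 -> window=[39, 41, 37, 38] -> max=41
step 12: append 76 -> window=[41, 37, 38, 76] -> max=76
Window #9 max = 76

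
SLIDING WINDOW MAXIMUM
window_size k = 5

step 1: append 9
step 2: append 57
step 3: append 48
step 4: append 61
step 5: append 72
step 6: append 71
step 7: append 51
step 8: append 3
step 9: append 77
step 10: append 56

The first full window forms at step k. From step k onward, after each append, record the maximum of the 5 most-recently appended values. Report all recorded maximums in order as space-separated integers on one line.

Answer: 72 72 72 72 77 77

Derivation:
step 1: append 9 -> window=[9] (not full yet)
step 2: append 57 -> window=[9, 57] (not full yet)
step 3: append 48 -> window=[9, 57, 48] (not full yet)
step 4: append 61 -> window=[9, 57, 48, 61] (not full yet)
step 5: append 72 -> window=[9, 57, 48, 61, 72] -> max=72
step 6: append 71 -> window=[57, 48, 61, 72, 71] -> max=72
step 7: append 51 -> window=[48, 61, 72, 71, 51] -> max=72
step 8: append 3 -> window=[61, 72, 71, 51, 3] -> max=72
step 9: append 77 -> window=[72, 71, 51, 3, 77] -> max=77
step 10: append 56 -> window=[71, 51, 3, 77, 56] -> max=77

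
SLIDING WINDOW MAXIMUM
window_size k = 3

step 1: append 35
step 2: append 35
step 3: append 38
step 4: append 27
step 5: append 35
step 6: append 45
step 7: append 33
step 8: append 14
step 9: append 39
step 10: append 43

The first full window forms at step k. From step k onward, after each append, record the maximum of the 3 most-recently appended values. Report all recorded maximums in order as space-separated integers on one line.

step 1: append 35 -> window=[35] (not full yet)
step 2: append 35 -> window=[35, 35] (not full yet)
step 3: append 38 -> window=[35, 35, 38] -> max=38
step 4: append 27 -> window=[35, 38, 27] -> max=38
step 5: append 35 -> window=[38, 27, 35] -> max=38
step 6: append 45 -> window=[27, 35, 45] -> max=45
step 7: append 33 -> window=[35, 45, 33] -> max=45
step 8: append 14 -> window=[45, 33, 14] -> max=45
step 9: append 39 -> window=[33, 14, 39] -> max=39
step 10: append 43 -> window=[14, 39, 43] -> max=43

Answer: 38 38 38 45 45 45 39 43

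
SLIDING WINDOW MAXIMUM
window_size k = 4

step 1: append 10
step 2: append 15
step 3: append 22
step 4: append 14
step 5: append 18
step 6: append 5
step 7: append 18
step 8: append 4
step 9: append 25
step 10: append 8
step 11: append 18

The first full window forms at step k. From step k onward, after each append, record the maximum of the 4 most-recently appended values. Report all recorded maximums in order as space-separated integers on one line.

step 1: append 10 -> window=[10] (not full yet)
step 2: append 15 -> window=[10, 15] (not full yet)
step 3: append 22 -> window=[10, 15, 22] (not full yet)
step 4: append 14 -> window=[10, 15, 22, 14] -> max=22
step 5: append 18 -> window=[15, 22, 14, 18] -> max=22
step 6: append 5 -> window=[22, 14, 18, 5] -> max=22
step 7: append 18 -> window=[14, 18, 5, 18] -> max=18
step 8: append 4 -> window=[18, 5, 18, 4] -> max=18
step 9: append 25 -> window=[5, 18, 4, 25] -> max=25
step 10: append 8 -> window=[18, 4, 25, 8] -> max=25
step 11: append 18 -> window=[4, 25, 8, 18] -> max=25

Answer: 22 22 22 18 18 25 25 25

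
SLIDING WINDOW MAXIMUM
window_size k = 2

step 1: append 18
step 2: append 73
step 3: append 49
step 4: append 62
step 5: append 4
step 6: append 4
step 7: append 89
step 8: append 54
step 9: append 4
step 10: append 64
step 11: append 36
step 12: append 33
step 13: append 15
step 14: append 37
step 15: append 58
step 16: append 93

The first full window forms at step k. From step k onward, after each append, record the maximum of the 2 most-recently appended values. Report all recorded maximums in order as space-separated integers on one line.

Answer: 73 73 62 62 4 89 89 54 64 64 36 33 37 58 93

Derivation:
step 1: append 18 -> window=[18] (not full yet)
step 2: append 73 -> window=[18, 73] -> max=73
step 3: append 49 -> window=[73, 49] -> max=73
step 4: append 62 -> window=[49, 62] -> max=62
step 5: append 4 -> window=[62, 4] -> max=62
step 6: append 4 -> window=[4, 4] -> max=4
step 7: append 89 -> window=[4, 89] -> max=89
step 8: append 54 -> window=[89, 54] -> max=89
step 9: append 4 -> window=[54, 4] -> max=54
step 10: append 64 -> window=[4, 64] -> max=64
step 11: append 36 -> window=[64, 36] -> max=64
step 12: append 33 -> window=[36, 33] -> max=36
step 13: append 15 -> window=[33, 15] -> max=33
step 14: append 37 -> window=[15, 37] -> max=37
step 15: append 58 -> window=[37, 58] -> max=58
step 16: append 93 -> window=[58, 93] -> max=93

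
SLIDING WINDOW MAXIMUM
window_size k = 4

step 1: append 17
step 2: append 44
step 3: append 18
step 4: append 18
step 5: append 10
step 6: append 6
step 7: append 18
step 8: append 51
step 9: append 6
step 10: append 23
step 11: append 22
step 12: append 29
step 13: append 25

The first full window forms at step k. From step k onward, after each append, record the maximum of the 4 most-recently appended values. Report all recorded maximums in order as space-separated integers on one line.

step 1: append 17 -> window=[17] (not full yet)
step 2: append 44 -> window=[17, 44] (not full yet)
step 3: append 18 -> window=[17, 44, 18] (not full yet)
step 4: append 18 -> window=[17, 44, 18, 18] -> max=44
step 5: append 10 -> window=[44, 18, 18, 10] -> max=44
step 6: append 6 -> window=[18, 18, 10, 6] -> max=18
step 7: append 18 -> window=[18, 10, 6, 18] -> max=18
step 8: append 51 -> window=[10, 6, 18, 51] -> max=51
step 9: append 6 -> window=[6, 18, 51, 6] -> max=51
step 10: append 23 -> window=[18, 51, 6, 23] -> max=51
step 11: append 22 -> window=[51, 6, 23, 22] -> max=51
step 12: append 29 -> window=[6, 23, 22, 29] -> max=29
step 13: append 25 -> window=[23, 22, 29, 25] -> max=29

Answer: 44 44 18 18 51 51 51 51 29 29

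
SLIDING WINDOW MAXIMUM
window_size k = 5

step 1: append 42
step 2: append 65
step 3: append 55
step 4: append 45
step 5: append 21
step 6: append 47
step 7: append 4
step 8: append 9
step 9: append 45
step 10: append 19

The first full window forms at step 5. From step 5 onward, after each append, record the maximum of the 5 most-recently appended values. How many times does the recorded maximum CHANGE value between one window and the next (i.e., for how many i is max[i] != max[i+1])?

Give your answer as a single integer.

Answer: 2

Derivation:
step 1: append 42 -> window=[42] (not full yet)
step 2: append 65 -> window=[42, 65] (not full yet)
step 3: append 55 -> window=[42, 65, 55] (not full yet)
step 4: append 45 -> window=[42, 65, 55, 45] (not full yet)
step 5: append 21 -> window=[42, 65, 55, 45, 21] -> max=65
step 6: append 47 -> window=[65, 55, 45, 21, 47] -> max=65
step 7: append 4 -> window=[55, 45, 21, 47, 4] -> max=55
step 8: append 9 -> window=[45, 21, 47, 4, 9] -> max=47
step 9: append 45 -> window=[21, 47, 4, 9, 45] -> max=47
step 10: append 19 -> window=[47, 4, 9, 45, 19] -> max=47
Recorded maximums: 65 65 55 47 47 47
Changes between consecutive maximums: 2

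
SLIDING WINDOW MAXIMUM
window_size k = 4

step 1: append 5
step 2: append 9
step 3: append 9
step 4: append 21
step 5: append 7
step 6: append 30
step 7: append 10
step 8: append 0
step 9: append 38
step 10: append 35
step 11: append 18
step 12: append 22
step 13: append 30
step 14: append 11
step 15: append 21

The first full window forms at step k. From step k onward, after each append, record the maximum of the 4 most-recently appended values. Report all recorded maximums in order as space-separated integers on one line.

step 1: append 5 -> window=[5] (not full yet)
step 2: append 9 -> window=[5, 9] (not full yet)
step 3: append 9 -> window=[5, 9, 9] (not full yet)
step 4: append 21 -> window=[5, 9, 9, 21] -> max=21
step 5: append 7 -> window=[9, 9, 21, 7] -> max=21
step 6: append 30 -> window=[9, 21, 7, 30] -> max=30
step 7: append 10 -> window=[21, 7, 30, 10] -> max=30
step 8: append 0 -> window=[7, 30, 10, 0] -> max=30
step 9: append 38 -> window=[30, 10, 0, 38] -> max=38
step 10: append 35 -> window=[10, 0, 38, 35] -> max=38
step 11: append 18 -> window=[0, 38, 35, 18] -> max=38
step 12: append 22 -> window=[38, 35, 18, 22] -> max=38
step 13: append 30 -> window=[35, 18, 22, 30] -> max=35
step 14: append 11 -> window=[18, 22, 30, 11] -> max=30
step 15: append 21 -> window=[22, 30, 11, 21] -> max=30

Answer: 21 21 30 30 30 38 38 38 38 35 30 30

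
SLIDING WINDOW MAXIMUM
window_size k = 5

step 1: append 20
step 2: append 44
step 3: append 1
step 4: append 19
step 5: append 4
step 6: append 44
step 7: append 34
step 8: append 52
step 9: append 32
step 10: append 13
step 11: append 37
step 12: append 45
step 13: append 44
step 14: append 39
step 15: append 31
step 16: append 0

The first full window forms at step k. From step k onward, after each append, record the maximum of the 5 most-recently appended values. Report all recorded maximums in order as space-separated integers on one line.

step 1: append 20 -> window=[20] (not full yet)
step 2: append 44 -> window=[20, 44] (not full yet)
step 3: append 1 -> window=[20, 44, 1] (not full yet)
step 4: append 19 -> window=[20, 44, 1, 19] (not full yet)
step 5: append 4 -> window=[20, 44, 1, 19, 4] -> max=44
step 6: append 44 -> window=[44, 1, 19, 4, 44] -> max=44
step 7: append 34 -> window=[1, 19, 4, 44, 34] -> max=44
step 8: append 52 -> window=[19, 4, 44, 34, 52] -> max=52
step 9: append 32 -> window=[4, 44, 34, 52, 32] -> max=52
step 10: append 13 -> window=[44, 34, 52, 32, 13] -> max=52
step 11: append 37 -> window=[34, 52, 32, 13, 37] -> max=52
step 12: append 45 -> window=[52, 32, 13, 37, 45] -> max=52
step 13: append 44 -> window=[32, 13, 37, 45, 44] -> max=45
step 14: append 39 -> window=[13, 37, 45, 44, 39] -> max=45
step 15: append 31 -> window=[37, 45, 44, 39, 31] -> max=45
step 16: append 0 -> window=[45, 44, 39, 31, 0] -> max=45

Answer: 44 44 44 52 52 52 52 52 45 45 45 45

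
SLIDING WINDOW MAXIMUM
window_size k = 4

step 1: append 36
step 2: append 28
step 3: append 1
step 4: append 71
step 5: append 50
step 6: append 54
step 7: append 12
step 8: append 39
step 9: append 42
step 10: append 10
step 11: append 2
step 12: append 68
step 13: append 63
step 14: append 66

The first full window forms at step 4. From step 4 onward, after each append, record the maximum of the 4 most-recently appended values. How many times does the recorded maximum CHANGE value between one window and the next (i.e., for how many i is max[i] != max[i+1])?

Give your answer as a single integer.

Answer: 3

Derivation:
step 1: append 36 -> window=[36] (not full yet)
step 2: append 28 -> window=[36, 28] (not full yet)
step 3: append 1 -> window=[36, 28, 1] (not full yet)
step 4: append 71 -> window=[36, 28, 1, 71] -> max=71
step 5: append 50 -> window=[28, 1, 71, 50] -> max=71
step 6: append 54 -> window=[1, 71, 50, 54] -> max=71
step 7: append 12 -> window=[71, 50, 54, 12] -> max=71
step 8: append 39 -> window=[50, 54, 12, 39] -> max=54
step 9: append 42 -> window=[54, 12, 39, 42] -> max=54
step 10: append 10 -> window=[12, 39, 42, 10] -> max=42
step 11: append 2 -> window=[39, 42, 10, 2] -> max=42
step 12: append 68 -> window=[42, 10, 2, 68] -> max=68
step 13: append 63 -> window=[10, 2, 68, 63] -> max=68
step 14: append 66 -> window=[2, 68, 63, 66] -> max=68
Recorded maximums: 71 71 71 71 54 54 42 42 68 68 68
Changes between consecutive maximums: 3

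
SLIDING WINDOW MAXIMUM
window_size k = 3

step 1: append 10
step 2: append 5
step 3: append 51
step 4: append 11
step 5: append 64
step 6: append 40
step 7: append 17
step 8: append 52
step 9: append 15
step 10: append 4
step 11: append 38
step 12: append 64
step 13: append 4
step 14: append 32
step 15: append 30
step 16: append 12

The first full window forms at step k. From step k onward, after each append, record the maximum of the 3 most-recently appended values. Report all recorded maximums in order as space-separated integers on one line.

step 1: append 10 -> window=[10] (not full yet)
step 2: append 5 -> window=[10, 5] (not full yet)
step 3: append 51 -> window=[10, 5, 51] -> max=51
step 4: append 11 -> window=[5, 51, 11] -> max=51
step 5: append 64 -> window=[51, 11, 64] -> max=64
step 6: append 40 -> window=[11, 64, 40] -> max=64
step 7: append 17 -> window=[64, 40, 17] -> max=64
step 8: append 52 -> window=[40, 17, 52] -> max=52
step 9: append 15 -> window=[17, 52, 15] -> max=52
step 10: append 4 -> window=[52, 15, 4] -> max=52
step 11: append 38 -> window=[15, 4, 38] -> max=38
step 12: append 64 -> window=[4, 38, 64] -> max=64
step 13: append 4 -> window=[38, 64, 4] -> max=64
step 14: append 32 -> window=[64, 4, 32] -> max=64
step 15: append 30 -> window=[4, 32, 30] -> max=32
step 16: append 12 -> window=[32, 30, 12] -> max=32

Answer: 51 51 64 64 64 52 52 52 38 64 64 64 32 32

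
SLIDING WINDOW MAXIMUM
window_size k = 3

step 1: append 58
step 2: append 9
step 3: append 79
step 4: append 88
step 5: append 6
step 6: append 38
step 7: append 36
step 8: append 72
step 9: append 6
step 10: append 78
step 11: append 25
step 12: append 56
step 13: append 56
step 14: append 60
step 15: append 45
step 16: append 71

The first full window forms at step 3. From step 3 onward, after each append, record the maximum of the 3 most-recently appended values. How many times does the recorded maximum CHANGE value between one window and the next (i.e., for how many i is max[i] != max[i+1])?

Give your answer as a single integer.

Answer: 7

Derivation:
step 1: append 58 -> window=[58] (not full yet)
step 2: append 9 -> window=[58, 9] (not full yet)
step 3: append 79 -> window=[58, 9, 79] -> max=79
step 4: append 88 -> window=[9, 79, 88] -> max=88
step 5: append 6 -> window=[79, 88, 6] -> max=88
step 6: append 38 -> window=[88, 6, 38] -> max=88
step 7: append 36 -> window=[6, 38, 36] -> max=38
step 8: append 72 -> window=[38, 36, 72] -> max=72
step 9: append 6 -> window=[36, 72, 6] -> max=72
step 10: append 78 -> window=[72, 6, 78] -> max=78
step 11: append 25 -> window=[6, 78, 25] -> max=78
step 12: append 56 -> window=[78, 25, 56] -> max=78
step 13: append 56 -> window=[25, 56, 56] -> max=56
step 14: append 60 -> window=[56, 56, 60] -> max=60
step 15: append 45 -> window=[56, 60, 45] -> max=60
step 16: append 71 -> window=[60, 45, 71] -> max=71
Recorded maximums: 79 88 88 88 38 72 72 78 78 78 56 60 60 71
Changes between consecutive maximums: 7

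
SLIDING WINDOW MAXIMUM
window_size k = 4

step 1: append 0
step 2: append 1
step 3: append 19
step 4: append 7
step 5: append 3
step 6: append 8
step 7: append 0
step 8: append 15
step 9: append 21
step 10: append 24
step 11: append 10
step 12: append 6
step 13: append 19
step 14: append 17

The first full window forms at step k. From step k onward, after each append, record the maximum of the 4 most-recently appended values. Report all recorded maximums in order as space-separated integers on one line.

step 1: append 0 -> window=[0] (not full yet)
step 2: append 1 -> window=[0, 1] (not full yet)
step 3: append 19 -> window=[0, 1, 19] (not full yet)
step 4: append 7 -> window=[0, 1, 19, 7] -> max=19
step 5: append 3 -> window=[1, 19, 7, 3] -> max=19
step 6: append 8 -> window=[19, 7, 3, 8] -> max=19
step 7: append 0 -> window=[7, 3, 8, 0] -> max=8
step 8: append 15 -> window=[3, 8, 0, 15] -> max=15
step 9: append 21 -> window=[8, 0, 15, 21] -> max=21
step 10: append 24 -> window=[0, 15, 21, 24] -> max=24
step 11: append 10 -> window=[15, 21, 24, 10] -> max=24
step 12: append 6 -> window=[21, 24, 10, 6] -> max=24
step 13: append 19 -> window=[24, 10, 6, 19] -> max=24
step 14: append 17 -> window=[10, 6, 19, 17] -> max=19

Answer: 19 19 19 8 15 21 24 24 24 24 19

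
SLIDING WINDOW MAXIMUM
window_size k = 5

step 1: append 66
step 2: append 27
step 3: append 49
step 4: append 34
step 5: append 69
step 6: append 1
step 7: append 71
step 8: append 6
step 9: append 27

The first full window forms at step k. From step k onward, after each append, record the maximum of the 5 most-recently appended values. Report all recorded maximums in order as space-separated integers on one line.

step 1: append 66 -> window=[66] (not full yet)
step 2: append 27 -> window=[66, 27] (not full yet)
step 3: append 49 -> window=[66, 27, 49] (not full yet)
step 4: append 34 -> window=[66, 27, 49, 34] (not full yet)
step 5: append 69 -> window=[66, 27, 49, 34, 69] -> max=69
step 6: append 1 -> window=[27, 49, 34, 69, 1] -> max=69
step 7: append 71 -> window=[49, 34, 69, 1, 71] -> max=71
step 8: append 6 -> window=[34, 69, 1, 71, 6] -> max=71
step 9: append 27 -> window=[69, 1, 71, 6, 27] -> max=71

Answer: 69 69 71 71 71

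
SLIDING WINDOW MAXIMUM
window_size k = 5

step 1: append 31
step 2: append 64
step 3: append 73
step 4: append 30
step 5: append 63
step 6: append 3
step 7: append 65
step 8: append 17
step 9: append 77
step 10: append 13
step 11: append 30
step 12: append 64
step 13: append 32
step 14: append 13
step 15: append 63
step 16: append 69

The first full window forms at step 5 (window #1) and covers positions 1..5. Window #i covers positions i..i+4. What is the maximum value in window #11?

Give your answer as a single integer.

Answer: 64

Derivation:
step 1: append 31 -> window=[31] (not full yet)
step 2: append 64 -> window=[31, 64] (not full yet)
step 3: append 73 -> window=[31, 64, 73] (not full yet)
step 4: append 30 -> window=[31, 64, 73, 30] (not full yet)
step 5: append 63 -> window=[31, 64, 73, 30, 63] -> max=73
step 6: append 3 -> window=[64, 73, 30, 63, 3] -> max=73
step 7: append 65 -> window=[73, 30, 63, 3, 65] -> max=73
step 8: append 17 -> window=[30, 63, 3, 65, 17] -> max=65
step 9: append 77 -> window=[63, 3, 65, 17, 77] -> max=77
step 10: append 13 -> window=[3, 65, 17, 77, 13] -> max=77
step 11: append 30 -> window=[65, 17, 77, 13, 30] -> max=77
step 12: append 64 -> window=[17, 77, 13, 30, 64] -> max=77
step 13: append 32 -> window=[77, 13, 30, 64, 32] -> max=77
step 14: append 13 -> window=[13, 30, 64, 32, 13] -> max=64
step 15: append 63 -> window=[30, 64, 32, 13, 63] -> max=64
Window #11 max = 64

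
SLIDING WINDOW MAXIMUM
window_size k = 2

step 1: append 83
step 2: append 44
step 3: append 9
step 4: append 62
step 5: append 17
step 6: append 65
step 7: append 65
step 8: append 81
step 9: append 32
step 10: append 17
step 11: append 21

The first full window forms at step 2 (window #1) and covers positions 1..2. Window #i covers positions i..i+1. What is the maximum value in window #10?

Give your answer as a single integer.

Answer: 21

Derivation:
step 1: append 83 -> window=[83] (not full yet)
step 2: append 44 -> window=[83, 44] -> max=83
step 3: append 9 -> window=[44, 9] -> max=44
step 4: append 62 -> window=[9, 62] -> max=62
step 5: append 17 -> window=[62, 17] -> max=62
step 6: append 65 -> window=[17, 65] -> max=65
step 7: append 65 -> window=[65, 65] -> max=65
step 8: append 81 -> window=[65, 81] -> max=81
step 9: append 32 -> window=[81, 32] -> max=81
step 10: append 17 -> window=[32, 17] -> max=32
step 11: append 21 -> window=[17, 21] -> max=21
Window #10 max = 21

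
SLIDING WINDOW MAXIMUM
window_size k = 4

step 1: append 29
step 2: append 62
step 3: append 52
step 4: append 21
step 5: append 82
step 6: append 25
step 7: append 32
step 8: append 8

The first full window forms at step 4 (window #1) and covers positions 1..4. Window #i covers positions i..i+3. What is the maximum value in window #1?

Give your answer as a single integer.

step 1: append 29 -> window=[29] (not full yet)
step 2: append 62 -> window=[29, 62] (not full yet)
step 3: append 52 -> window=[29, 62, 52] (not full yet)
step 4: append 21 -> window=[29, 62, 52, 21] -> max=62
Window #1 max = 62

Answer: 62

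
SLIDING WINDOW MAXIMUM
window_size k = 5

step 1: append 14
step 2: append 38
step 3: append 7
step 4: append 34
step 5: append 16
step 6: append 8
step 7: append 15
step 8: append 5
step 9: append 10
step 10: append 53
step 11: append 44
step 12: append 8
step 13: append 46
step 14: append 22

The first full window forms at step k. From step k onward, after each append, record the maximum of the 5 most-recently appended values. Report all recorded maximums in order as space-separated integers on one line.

step 1: append 14 -> window=[14] (not full yet)
step 2: append 38 -> window=[14, 38] (not full yet)
step 3: append 7 -> window=[14, 38, 7] (not full yet)
step 4: append 34 -> window=[14, 38, 7, 34] (not full yet)
step 5: append 16 -> window=[14, 38, 7, 34, 16] -> max=38
step 6: append 8 -> window=[38, 7, 34, 16, 8] -> max=38
step 7: append 15 -> window=[7, 34, 16, 8, 15] -> max=34
step 8: append 5 -> window=[34, 16, 8, 15, 5] -> max=34
step 9: append 10 -> window=[16, 8, 15, 5, 10] -> max=16
step 10: append 53 -> window=[8, 15, 5, 10, 53] -> max=53
step 11: append 44 -> window=[15, 5, 10, 53, 44] -> max=53
step 12: append 8 -> window=[5, 10, 53, 44, 8] -> max=53
step 13: append 46 -> window=[10, 53, 44, 8, 46] -> max=53
step 14: append 22 -> window=[53, 44, 8, 46, 22] -> max=53

Answer: 38 38 34 34 16 53 53 53 53 53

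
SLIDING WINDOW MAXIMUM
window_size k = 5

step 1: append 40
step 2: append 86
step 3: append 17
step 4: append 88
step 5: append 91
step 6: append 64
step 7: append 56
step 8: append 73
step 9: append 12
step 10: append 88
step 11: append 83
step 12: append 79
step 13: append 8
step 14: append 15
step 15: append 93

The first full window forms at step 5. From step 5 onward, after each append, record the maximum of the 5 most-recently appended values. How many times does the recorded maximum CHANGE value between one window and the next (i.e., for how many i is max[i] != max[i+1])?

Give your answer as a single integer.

Answer: 2

Derivation:
step 1: append 40 -> window=[40] (not full yet)
step 2: append 86 -> window=[40, 86] (not full yet)
step 3: append 17 -> window=[40, 86, 17] (not full yet)
step 4: append 88 -> window=[40, 86, 17, 88] (not full yet)
step 5: append 91 -> window=[40, 86, 17, 88, 91] -> max=91
step 6: append 64 -> window=[86, 17, 88, 91, 64] -> max=91
step 7: append 56 -> window=[17, 88, 91, 64, 56] -> max=91
step 8: append 73 -> window=[88, 91, 64, 56, 73] -> max=91
step 9: append 12 -> window=[91, 64, 56, 73, 12] -> max=91
step 10: append 88 -> window=[64, 56, 73, 12, 88] -> max=88
step 11: append 83 -> window=[56, 73, 12, 88, 83] -> max=88
step 12: append 79 -> window=[73, 12, 88, 83, 79] -> max=88
step 13: append 8 -> window=[12, 88, 83, 79, 8] -> max=88
step 14: append 15 -> window=[88, 83, 79, 8, 15] -> max=88
step 15: append 93 -> window=[83, 79, 8, 15, 93] -> max=93
Recorded maximums: 91 91 91 91 91 88 88 88 88 88 93
Changes between consecutive maximums: 2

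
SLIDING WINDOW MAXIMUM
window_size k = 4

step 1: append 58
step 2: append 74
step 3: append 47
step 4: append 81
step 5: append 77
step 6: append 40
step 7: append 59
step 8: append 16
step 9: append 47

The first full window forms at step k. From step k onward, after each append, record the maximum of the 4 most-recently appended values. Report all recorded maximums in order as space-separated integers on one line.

Answer: 81 81 81 81 77 59

Derivation:
step 1: append 58 -> window=[58] (not full yet)
step 2: append 74 -> window=[58, 74] (not full yet)
step 3: append 47 -> window=[58, 74, 47] (not full yet)
step 4: append 81 -> window=[58, 74, 47, 81] -> max=81
step 5: append 77 -> window=[74, 47, 81, 77] -> max=81
step 6: append 40 -> window=[47, 81, 77, 40] -> max=81
step 7: append 59 -> window=[81, 77, 40, 59] -> max=81
step 8: append 16 -> window=[77, 40, 59, 16] -> max=77
step 9: append 47 -> window=[40, 59, 16, 47] -> max=59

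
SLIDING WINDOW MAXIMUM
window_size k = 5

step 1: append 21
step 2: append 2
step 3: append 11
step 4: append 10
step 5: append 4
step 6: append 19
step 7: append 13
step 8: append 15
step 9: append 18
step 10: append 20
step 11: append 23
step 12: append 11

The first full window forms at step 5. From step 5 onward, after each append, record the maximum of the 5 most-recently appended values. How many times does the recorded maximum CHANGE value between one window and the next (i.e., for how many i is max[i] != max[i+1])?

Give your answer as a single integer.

step 1: append 21 -> window=[21] (not full yet)
step 2: append 2 -> window=[21, 2] (not full yet)
step 3: append 11 -> window=[21, 2, 11] (not full yet)
step 4: append 10 -> window=[21, 2, 11, 10] (not full yet)
step 5: append 4 -> window=[21, 2, 11, 10, 4] -> max=21
step 6: append 19 -> window=[2, 11, 10, 4, 19] -> max=19
step 7: append 13 -> window=[11, 10, 4, 19, 13] -> max=19
step 8: append 15 -> window=[10, 4, 19, 13, 15] -> max=19
step 9: append 18 -> window=[4, 19, 13, 15, 18] -> max=19
step 10: append 20 -> window=[19, 13, 15, 18, 20] -> max=20
step 11: append 23 -> window=[13, 15, 18, 20, 23] -> max=23
step 12: append 11 -> window=[15, 18, 20, 23, 11] -> max=23
Recorded maximums: 21 19 19 19 19 20 23 23
Changes between consecutive maximums: 3

Answer: 3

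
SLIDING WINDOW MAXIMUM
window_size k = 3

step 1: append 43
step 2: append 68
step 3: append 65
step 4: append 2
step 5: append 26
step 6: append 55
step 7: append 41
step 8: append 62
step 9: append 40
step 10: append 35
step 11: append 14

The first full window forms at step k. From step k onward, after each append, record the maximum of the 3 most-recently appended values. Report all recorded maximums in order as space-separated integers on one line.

step 1: append 43 -> window=[43] (not full yet)
step 2: append 68 -> window=[43, 68] (not full yet)
step 3: append 65 -> window=[43, 68, 65] -> max=68
step 4: append 2 -> window=[68, 65, 2] -> max=68
step 5: append 26 -> window=[65, 2, 26] -> max=65
step 6: append 55 -> window=[2, 26, 55] -> max=55
step 7: append 41 -> window=[26, 55, 41] -> max=55
step 8: append 62 -> window=[55, 41, 62] -> max=62
step 9: append 40 -> window=[41, 62, 40] -> max=62
step 10: append 35 -> window=[62, 40, 35] -> max=62
step 11: append 14 -> window=[40, 35, 14] -> max=40

Answer: 68 68 65 55 55 62 62 62 40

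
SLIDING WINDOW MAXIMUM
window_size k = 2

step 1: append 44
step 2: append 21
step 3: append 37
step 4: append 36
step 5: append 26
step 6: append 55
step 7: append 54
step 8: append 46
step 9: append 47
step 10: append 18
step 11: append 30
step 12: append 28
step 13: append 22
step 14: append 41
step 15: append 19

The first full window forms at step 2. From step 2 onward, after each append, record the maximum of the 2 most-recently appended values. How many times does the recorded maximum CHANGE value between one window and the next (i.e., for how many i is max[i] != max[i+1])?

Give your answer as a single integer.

Answer: 8

Derivation:
step 1: append 44 -> window=[44] (not full yet)
step 2: append 21 -> window=[44, 21] -> max=44
step 3: append 37 -> window=[21, 37] -> max=37
step 4: append 36 -> window=[37, 36] -> max=37
step 5: append 26 -> window=[36, 26] -> max=36
step 6: append 55 -> window=[26, 55] -> max=55
step 7: append 54 -> window=[55, 54] -> max=55
step 8: append 46 -> window=[54, 46] -> max=54
step 9: append 47 -> window=[46, 47] -> max=47
step 10: append 18 -> window=[47, 18] -> max=47
step 11: append 30 -> window=[18, 30] -> max=30
step 12: append 28 -> window=[30, 28] -> max=30
step 13: append 22 -> window=[28, 22] -> max=28
step 14: append 41 -> window=[22, 41] -> max=41
step 15: append 19 -> window=[41, 19] -> max=41
Recorded maximums: 44 37 37 36 55 55 54 47 47 30 30 28 41 41
Changes between consecutive maximums: 8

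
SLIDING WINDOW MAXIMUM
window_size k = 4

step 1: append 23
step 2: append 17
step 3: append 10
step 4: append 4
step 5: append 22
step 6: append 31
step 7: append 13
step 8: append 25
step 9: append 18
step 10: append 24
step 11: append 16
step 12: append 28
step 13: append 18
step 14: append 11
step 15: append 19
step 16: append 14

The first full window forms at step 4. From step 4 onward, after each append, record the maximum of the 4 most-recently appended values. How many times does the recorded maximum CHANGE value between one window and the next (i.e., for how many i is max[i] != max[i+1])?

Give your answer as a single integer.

step 1: append 23 -> window=[23] (not full yet)
step 2: append 17 -> window=[23, 17] (not full yet)
step 3: append 10 -> window=[23, 17, 10] (not full yet)
step 4: append 4 -> window=[23, 17, 10, 4] -> max=23
step 5: append 22 -> window=[17, 10, 4, 22] -> max=22
step 6: append 31 -> window=[10, 4, 22, 31] -> max=31
step 7: append 13 -> window=[4, 22, 31, 13] -> max=31
step 8: append 25 -> window=[22, 31, 13, 25] -> max=31
step 9: append 18 -> window=[31, 13, 25, 18] -> max=31
step 10: append 24 -> window=[13, 25, 18, 24] -> max=25
step 11: append 16 -> window=[25, 18, 24, 16] -> max=25
step 12: append 28 -> window=[18, 24, 16, 28] -> max=28
step 13: append 18 -> window=[24, 16, 28, 18] -> max=28
step 14: append 11 -> window=[16, 28, 18, 11] -> max=28
step 15: append 19 -> window=[28, 18, 11, 19] -> max=28
step 16: append 14 -> window=[18, 11, 19, 14] -> max=19
Recorded maximums: 23 22 31 31 31 31 25 25 28 28 28 28 19
Changes between consecutive maximums: 5

Answer: 5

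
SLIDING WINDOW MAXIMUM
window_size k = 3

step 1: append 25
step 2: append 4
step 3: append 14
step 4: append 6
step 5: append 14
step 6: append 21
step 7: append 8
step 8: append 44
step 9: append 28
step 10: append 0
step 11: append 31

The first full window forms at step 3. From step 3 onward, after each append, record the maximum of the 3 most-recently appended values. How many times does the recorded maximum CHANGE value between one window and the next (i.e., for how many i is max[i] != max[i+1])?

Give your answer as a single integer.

step 1: append 25 -> window=[25] (not full yet)
step 2: append 4 -> window=[25, 4] (not full yet)
step 3: append 14 -> window=[25, 4, 14] -> max=25
step 4: append 6 -> window=[4, 14, 6] -> max=14
step 5: append 14 -> window=[14, 6, 14] -> max=14
step 6: append 21 -> window=[6, 14, 21] -> max=21
step 7: append 8 -> window=[14, 21, 8] -> max=21
step 8: append 44 -> window=[21, 8, 44] -> max=44
step 9: append 28 -> window=[8, 44, 28] -> max=44
step 10: append 0 -> window=[44, 28, 0] -> max=44
step 11: append 31 -> window=[28, 0, 31] -> max=31
Recorded maximums: 25 14 14 21 21 44 44 44 31
Changes between consecutive maximums: 4

Answer: 4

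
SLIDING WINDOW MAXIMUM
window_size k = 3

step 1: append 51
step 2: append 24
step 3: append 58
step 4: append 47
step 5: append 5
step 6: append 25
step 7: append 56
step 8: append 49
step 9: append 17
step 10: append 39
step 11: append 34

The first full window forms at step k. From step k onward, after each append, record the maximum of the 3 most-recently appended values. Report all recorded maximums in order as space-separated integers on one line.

step 1: append 51 -> window=[51] (not full yet)
step 2: append 24 -> window=[51, 24] (not full yet)
step 3: append 58 -> window=[51, 24, 58] -> max=58
step 4: append 47 -> window=[24, 58, 47] -> max=58
step 5: append 5 -> window=[58, 47, 5] -> max=58
step 6: append 25 -> window=[47, 5, 25] -> max=47
step 7: append 56 -> window=[5, 25, 56] -> max=56
step 8: append 49 -> window=[25, 56, 49] -> max=56
step 9: append 17 -> window=[56, 49, 17] -> max=56
step 10: append 39 -> window=[49, 17, 39] -> max=49
step 11: append 34 -> window=[17, 39, 34] -> max=39

Answer: 58 58 58 47 56 56 56 49 39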